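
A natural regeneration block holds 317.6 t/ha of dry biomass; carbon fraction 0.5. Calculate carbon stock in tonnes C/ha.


Formula: Carbon Stock = Biomass * Carbon Fraction
C = 317.6 t/ha * 0.5
C = 158.8 t C/ha

158.8


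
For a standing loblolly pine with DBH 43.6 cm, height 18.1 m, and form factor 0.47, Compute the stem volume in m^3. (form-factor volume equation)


Formula: V = pi * (DBH/200)^2 * H * ff
Radius = DBH/200 = 43.6/200 = 0.218 m
Radius^2 = 0.218^2 = 0.047524 m^2
V = pi * 0.047524 * 18.1 * 0.47
V = 1.27 m^3

1.27


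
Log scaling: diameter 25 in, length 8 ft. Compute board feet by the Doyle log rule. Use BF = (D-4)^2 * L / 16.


Doyle: BF = (D - 4)^2 * L / 16
Adjusted diameter = 25 - 4 = 21 in
(D-4)^2 = 21^2 = 441
BF = 441 * 8 / 16 = 221 BF

221


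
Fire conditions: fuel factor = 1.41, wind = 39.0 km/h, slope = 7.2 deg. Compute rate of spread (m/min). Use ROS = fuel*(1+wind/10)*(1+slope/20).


Formula: ROS = fuel * (1 + wind/10) * (1 + slope/20)
Wind factor = 1 + 39.0/10 = 4.9
Slope factor = 1 + 7.2/20 = 1.36
ROS = 1.41 * 4.9 * 1.36 = 9.4 m/min

9.4


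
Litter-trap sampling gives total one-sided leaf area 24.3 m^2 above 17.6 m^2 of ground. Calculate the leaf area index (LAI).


Formula: LAI = total leaf area / ground area  (dimensionless)
LAI = 24.3 m^2 / 17.6 m^2
LAI = 1.38

1.38


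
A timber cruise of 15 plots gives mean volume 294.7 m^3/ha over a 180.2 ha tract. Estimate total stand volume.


Formula: Total Volume = Mean Volume per ha * Total Area
Total Volume = 294.7 m^3/ha * 180.2 ha
Total Volume = 53105 m^3

53105


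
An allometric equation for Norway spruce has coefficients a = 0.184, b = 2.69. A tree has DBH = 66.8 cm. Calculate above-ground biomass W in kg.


Formula: W = a * DBH^b  (allometric power law)
DBH^b = 66.8^2.69 = 81030.5308
W = 0.184 * 81030.5308 = 14909.6 kg

14909.6


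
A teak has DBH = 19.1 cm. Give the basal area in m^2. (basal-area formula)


Formula: BA = pi * (DBH/2)^2 / 10000  (cm^2 to m^2)
Radius = DBH/2 = 19.1/2 = 9.55 cm
BA = pi * 9.55^2 / 10000
   = 286.5211 cm^2 / 10000
   = 0.0287 m^2

0.0287


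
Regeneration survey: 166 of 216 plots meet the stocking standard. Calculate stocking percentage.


Formula: Stocking % = stocked plots / total plots * 100
Stocking = 166 / 216 * 100
Stocking = 0.7685 * 100 = 76.9%

76.9


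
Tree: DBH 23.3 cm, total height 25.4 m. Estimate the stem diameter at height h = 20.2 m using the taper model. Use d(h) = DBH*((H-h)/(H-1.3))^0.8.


Taper: d(h) = DBH * ((H - h) / (H - 1.3))^0.8
Numerator = H - h = 25.4 - 20.2 = 5.2 m
Denominator = H - 1.3 = 25.4 - 1.3 = 24.1 m
Ratio = 5.2 / 24.1 = 0.21577
d = 23.3 * 0.21577^0.8 = 6.8 cm

6.8


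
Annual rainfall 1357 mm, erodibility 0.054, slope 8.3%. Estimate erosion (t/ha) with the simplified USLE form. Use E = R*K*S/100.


Formula: E = R * K * S / 100  (simplified USLE)
R * K = 1357 * 0.054 = 73.278
E = 73.278 * 8.3 / 100 = 6.08 t/ha

6.08


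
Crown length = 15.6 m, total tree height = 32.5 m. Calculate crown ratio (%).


Formula: Crown Ratio = (Crown Length / Total Height) * 100
CR = (15.6 m / 32.5 m) * 100
CR = 0.48 * 100 = 48.0%

48.0


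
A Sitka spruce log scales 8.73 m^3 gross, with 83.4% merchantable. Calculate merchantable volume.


Formula: MV = V_total * (merchantable_pct / 100)
Merchantable fraction = 83.4% / 100 = 0.834
MV = 8.73 m^3 * 0.834 = 7.281 m^3

7.281


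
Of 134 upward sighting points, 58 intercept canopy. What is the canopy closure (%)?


Formula: Canopy closure = covered points / total points * 100
Closure = 58 / 134 * 100
Closure = 0.4328 * 100 = 43.3%

43.3


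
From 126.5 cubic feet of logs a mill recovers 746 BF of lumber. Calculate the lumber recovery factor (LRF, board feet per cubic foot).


Formula: LRF = Lumber Output (BF) / Log Input (ft^3)
LRF = 746 BF / 126.5 ft^3
LRF = 5.9 BF/ft^3

5.9


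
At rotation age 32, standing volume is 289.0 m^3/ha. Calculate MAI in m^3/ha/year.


Formula: MAI = Total Volume / Stand Age
MAI = 289.0 m^3/ha / 32 years
MAI = 9.03 m^3/ha/year

9.03


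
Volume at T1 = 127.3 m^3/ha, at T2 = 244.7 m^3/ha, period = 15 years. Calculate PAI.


Formula: PAI = (V_T2 - V_T1) / (T2 - T1)
Volume increment = 244.7 - 127.3 = 117.4 m^3/ha
PAI = 117.4 / 15 = 7.83 m^3/ha/year

7.83


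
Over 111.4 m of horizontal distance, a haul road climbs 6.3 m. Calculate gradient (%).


Formula: Gradient = rise / run * 100
Gradient = 6.3 / 111.4 * 100 = 5.7%

5.7


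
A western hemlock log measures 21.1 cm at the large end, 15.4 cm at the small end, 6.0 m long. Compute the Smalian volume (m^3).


Smalian: V = (A1 + A2)/2 * L,  A = pi*(D/200)^2
A1 = pi*(21.1/200)^2 = 0.034967 m^2
A2 = pi*(15.4/200)^2 = 0.018627 m^2
V = (0.034967+0.018627)/2*6.0 = 0.1608 m^3

0.1608


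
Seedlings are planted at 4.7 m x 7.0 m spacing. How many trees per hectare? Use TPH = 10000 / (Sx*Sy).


Formula: TPH = 10000 m^2/ha / (spacing_x * spacing_y)
Area per tree = 4.7 m * 7.0 m = 32.9 m^2
TPH = 10000 / 32.9 = 304 trees/ha

304


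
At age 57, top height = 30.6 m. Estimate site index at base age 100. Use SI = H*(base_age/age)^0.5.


Formula: SI = H_dom * (base_age / age)^0.5
Age ratio = 100 / 57 = 1.75439
sqrt(age_ratio) = 1.32453
SI = 30.6 * 1.32453 = 40.5 m

40.5


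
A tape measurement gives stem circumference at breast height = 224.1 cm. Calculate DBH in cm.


Formula: DBH = C / pi
DBH = 224.1 / pi
pi = 3.14159...
DBH = 71.3 cm

71.3


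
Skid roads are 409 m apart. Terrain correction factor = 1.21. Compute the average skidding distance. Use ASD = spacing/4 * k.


Formula: ASD = (spacing / 4) * correction
Uncorrected distance = spacing / 4 = 409 / 4 = 102.25 m
ASD = 102.25 * 1.21 = 124 m

124


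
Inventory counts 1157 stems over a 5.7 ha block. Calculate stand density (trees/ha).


Formula: Stand Density = N_trees / Area_ha
Density = 1157 trees / 5.7 ha
Density = 203 trees/ha

203


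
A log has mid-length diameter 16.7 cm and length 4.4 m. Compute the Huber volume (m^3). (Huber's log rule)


Huber: V = Am * L,  Am = pi*(Dm/200)^2
Am = pi*(16.7/200)^2 = 0.021904 m^2
V = 0.021904*4.4 = 0.0964 m^3

0.0964


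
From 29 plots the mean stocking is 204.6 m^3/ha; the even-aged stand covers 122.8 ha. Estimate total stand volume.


Formula: Total Volume = Mean Volume per ha * Total Area
Total Volume = 204.6 m^3/ha * 122.8 ha
Total Volume = 25125 m^3

25125


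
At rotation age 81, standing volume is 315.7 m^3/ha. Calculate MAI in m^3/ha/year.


Formula: MAI = Total Volume / Stand Age
MAI = 315.7 m^3/ha / 81 years
MAI = 3.9 m^3/ha/year

3.9


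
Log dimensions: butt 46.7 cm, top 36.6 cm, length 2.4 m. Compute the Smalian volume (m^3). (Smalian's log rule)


Smalian: V = (A1 + A2)/2 * L,  A = pi*(D/200)^2
A1 = pi*(46.7/200)^2 = 0.171287 m^2
A2 = pi*(36.6/200)^2 = 0.105209 m^2
V = (0.171287+0.105209)/2*2.4 = 0.3318 m^3

0.3318


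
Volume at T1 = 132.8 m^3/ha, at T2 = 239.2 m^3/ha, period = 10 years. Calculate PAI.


Formula: PAI = (V_T2 - V_T1) / (T2 - T1)
Volume increment = 239.2 - 132.8 = 106.4 m^3/ha
PAI = 106.4 / 10 = 10.64 m^3/ha/year

10.64


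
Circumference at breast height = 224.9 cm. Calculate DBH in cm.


Formula: DBH = C / pi
DBH = 224.9 / pi
pi = 3.14159...
DBH = 71.6 cm

71.6


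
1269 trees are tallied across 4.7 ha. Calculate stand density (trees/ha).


Formula: Stand Density = N_trees / Area_ha
Density = 1269 trees / 4.7 ha
Density = 270 trees/ha

270


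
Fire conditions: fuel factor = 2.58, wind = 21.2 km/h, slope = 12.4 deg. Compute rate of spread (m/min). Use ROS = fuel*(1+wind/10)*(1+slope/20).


Formula: ROS = fuel * (1 + wind/10) * (1 + slope/20)
Wind factor = 1 + 21.2/10 = 3.12
Slope factor = 1 + 12.4/20 = 1.62
ROS = 2.58 * 3.12 * 1.62 = 13.04 m/min

13.04


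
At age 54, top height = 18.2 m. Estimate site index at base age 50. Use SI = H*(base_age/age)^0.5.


Formula: SI = H_dom * (base_age / age)^0.5
Age ratio = 50 / 54 = 0.92593
sqrt(age_ratio) = 0.96225
SI = 18.2 * 0.96225 = 17.5 m

17.5


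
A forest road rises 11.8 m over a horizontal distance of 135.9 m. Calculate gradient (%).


Formula: Gradient = rise / run * 100
Gradient = 11.8 / 135.9 * 100 = 8.7%

8.7


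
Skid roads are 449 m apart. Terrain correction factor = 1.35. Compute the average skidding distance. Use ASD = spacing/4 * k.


Formula: ASD = (spacing / 4) * correction
Uncorrected distance = spacing / 4 = 449 / 4 = 112.25 m
ASD = 112.25 * 1.35 = 152 m

152


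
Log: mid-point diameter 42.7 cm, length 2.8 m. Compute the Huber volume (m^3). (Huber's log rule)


Huber: V = Am * L,  Am = pi*(Dm/200)^2
Am = pi*(42.7/200)^2 = 0.143201 m^2
V = 0.143201*2.8 = 0.401 m^3

0.401


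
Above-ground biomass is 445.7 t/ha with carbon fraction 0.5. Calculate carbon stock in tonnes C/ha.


Formula: Carbon Stock = Biomass * Carbon Fraction
C = 445.7 t/ha * 0.5
C = 222.9 t C/ha

222.9


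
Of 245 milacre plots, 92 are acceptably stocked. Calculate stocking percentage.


Formula: Stocking % = stocked plots / total plots * 100
Stocking = 92 / 245 * 100
Stocking = 0.3755 * 100 = 37.6%

37.6


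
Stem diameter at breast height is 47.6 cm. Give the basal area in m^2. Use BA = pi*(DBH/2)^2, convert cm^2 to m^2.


Formula: BA = pi * (DBH/2)^2 / 10000  (cm^2 to m^2)
Radius = DBH/2 = 47.6/2 = 23.8 cm
BA = pi * 23.8^2 / 10000
   = 1779.5237 cm^2 / 10000
   = 0.178 m^2

0.178


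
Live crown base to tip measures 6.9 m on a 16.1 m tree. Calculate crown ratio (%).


Formula: Crown Ratio = (Crown Length / Total Height) * 100
CR = (6.9 m / 16.1 m) * 100
CR = 0.4286 * 100 = 42.9%

42.9


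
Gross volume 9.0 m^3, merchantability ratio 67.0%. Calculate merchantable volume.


Formula: MV = V_total * (merchantable_pct / 100)
Merchantable fraction = 67.0% / 100 = 0.67
MV = 9.0 m^3 * 0.67 = 6.03 m^3

6.03


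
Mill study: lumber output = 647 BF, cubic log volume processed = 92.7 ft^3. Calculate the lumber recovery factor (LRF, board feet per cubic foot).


Formula: LRF = Lumber Output (BF) / Log Input (ft^3)
LRF = 647 BF / 92.7 ft^3
LRF = 6.98 BF/ft^3

6.98


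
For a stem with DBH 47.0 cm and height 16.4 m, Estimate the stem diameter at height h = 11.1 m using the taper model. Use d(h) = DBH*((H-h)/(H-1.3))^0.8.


Taper: d(h) = DBH * ((H - h) / (H - 1.3))^0.8
Numerator = H - h = 16.4 - 11.1 = 5.3 m
Denominator = H - 1.3 = 16.4 - 1.3 = 15.1 m
Ratio = 5.3 / 15.1 = 0.35099
d = 47.0 * 0.35099^0.8 = 20.3 cm

20.3


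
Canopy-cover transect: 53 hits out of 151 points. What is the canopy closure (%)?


Formula: Canopy closure = covered points / total points * 100
Closure = 53 / 151 * 100
Closure = 0.351 * 100 = 35.1%

35.1


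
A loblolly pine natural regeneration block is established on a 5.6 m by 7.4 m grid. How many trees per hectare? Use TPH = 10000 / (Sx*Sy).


Formula: TPH = 10000 m^2/ha / (spacing_x * spacing_y)
Area per tree = 5.6 m * 7.4 m = 41.44 m^2
TPH = 10000 / 41.44 = 241 trees/ha

241


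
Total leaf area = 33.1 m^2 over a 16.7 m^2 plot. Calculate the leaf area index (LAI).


Formula: LAI = total leaf area / ground area  (dimensionless)
LAI = 33.1 m^2 / 16.7 m^2
LAI = 1.98

1.98


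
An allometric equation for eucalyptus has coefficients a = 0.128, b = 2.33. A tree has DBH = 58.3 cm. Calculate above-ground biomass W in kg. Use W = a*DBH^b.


Formula: W = a * DBH^b  (allometric power law)
DBH^b = 58.3^2.33 = 13001.9273
W = 0.128 * 13001.9273 = 1664.2 kg

1664.2


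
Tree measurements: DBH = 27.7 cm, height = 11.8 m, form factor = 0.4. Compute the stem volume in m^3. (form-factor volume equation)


Formula: V = pi * (DBH/200)^2 * H * ff
Radius = DBH/200 = 27.7/200 = 0.1385 m
Radius^2 = 0.1385^2 = 0.01918225 m^2
V = pi * 0.01918225 * 11.8 * 0.4
V = 0.284 m^3

0.284


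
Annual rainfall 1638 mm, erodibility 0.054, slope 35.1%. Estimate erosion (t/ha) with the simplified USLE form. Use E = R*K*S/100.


Formula: E = R * K * S / 100  (simplified USLE)
R * K = 1638 * 0.054 = 88.452
E = 88.452 * 35.1 / 100 = 31.05 t/ha

31.05


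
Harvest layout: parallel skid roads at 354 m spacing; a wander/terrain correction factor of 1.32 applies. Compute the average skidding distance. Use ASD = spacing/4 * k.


Formula: ASD = (spacing / 4) * correction
Uncorrected distance = spacing / 4 = 354 / 4 = 88.5 m
ASD = 88.5 * 1.32 = 117 m

117


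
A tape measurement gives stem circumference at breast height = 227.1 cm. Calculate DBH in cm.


Formula: DBH = C / pi
DBH = 227.1 / pi
pi = 3.14159...
DBH = 72.3 cm

72.3


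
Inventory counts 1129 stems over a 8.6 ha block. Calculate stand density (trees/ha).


Formula: Stand Density = N_trees / Area_ha
Density = 1129 trees / 8.6 ha
Density = 131 trees/ha

131


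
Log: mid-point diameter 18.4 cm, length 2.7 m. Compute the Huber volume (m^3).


Huber: V = Am * L,  Am = pi*(Dm/200)^2
Am = pi*(18.4/200)^2 = 0.02659 m^2
V = 0.02659*2.7 = 0.0718 m^3

0.0718


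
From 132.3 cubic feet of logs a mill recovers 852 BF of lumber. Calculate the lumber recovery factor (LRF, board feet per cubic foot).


Formula: LRF = Lumber Output (BF) / Log Input (ft^3)
LRF = 852 BF / 132.3 ft^3
LRF = 6.44 BF/ft^3

6.44


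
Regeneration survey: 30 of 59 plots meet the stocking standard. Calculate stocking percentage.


Formula: Stocking % = stocked plots / total plots * 100
Stocking = 30 / 59 * 100
Stocking = 0.5085 * 100 = 50.8%

50.8


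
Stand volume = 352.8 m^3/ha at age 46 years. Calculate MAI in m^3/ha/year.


Formula: MAI = Total Volume / Stand Age
MAI = 352.8 m^3/ha / 46 years
MAI = 7.67 m^3/ha/year

7.67


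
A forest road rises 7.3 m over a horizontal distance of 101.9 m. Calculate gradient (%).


Formula: Gradient = rise / run * 100
Gradient = 7.3 / 101.9 * 100 = 7.2%

7.2


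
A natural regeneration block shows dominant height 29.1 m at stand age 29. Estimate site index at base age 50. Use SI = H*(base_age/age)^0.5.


Formula: SI = H_dom * (base_age / age)^0.5
Age ratio = 50 / 29 = 1.72414
sqrt(age_ratio) = 1.31306
SI = 29.1 * 1.31306 = 38.2 m

38.2


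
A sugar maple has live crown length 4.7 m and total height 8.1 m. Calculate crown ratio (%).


Formula: Crown Ratio = (Crown Length / Total Height) * 100
CR = (4.7 m / 8.1 m) * 100
CR = 0.5802 * 100 = 58.0%

58.0


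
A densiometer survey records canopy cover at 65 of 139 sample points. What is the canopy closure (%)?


Formula: Canopy closure = covered points / total points * 100
Closure = 65 / 139 * 100
Closure = 0.4676 * 100 = 46.8%

46.8


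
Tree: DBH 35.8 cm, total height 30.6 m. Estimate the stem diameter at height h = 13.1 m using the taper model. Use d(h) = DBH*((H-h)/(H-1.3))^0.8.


Taper: d(h) = DBH * ((H - h) / (H - 1.3))^0.8
Numerator = H - h = 30.6 - 13.1 = 17.5 m
Denominator = H - 1.3 = 30.6 - 1.3 = 29.3 m
Ratio = 17.5 / 29.3 = 0.59727
d = 35.8 * 0.59727^0.8 = 23.7 cm

23.7


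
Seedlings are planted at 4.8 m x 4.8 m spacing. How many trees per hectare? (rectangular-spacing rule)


Formula: TPH = 10000 m^2/ha / (spacing_x * spacing_y)
Area per tree = 4.8 m * 4.8 m = 23.04 m^2
TPH = 10000 / 23.04 = 434 trees/ha

434


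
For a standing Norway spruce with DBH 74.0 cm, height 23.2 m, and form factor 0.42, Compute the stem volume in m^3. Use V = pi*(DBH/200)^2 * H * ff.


Formula: V = pi * (DBH/200)^2 * H * ff
Radius = DBH/200 = 74.0/200 = 0.37 m
Radius^2 = 0.37^2 = 0.1369 m^2
V = pi * 0.1369 * 23.2 * 0.42
V = 4.191 m^3

4.191


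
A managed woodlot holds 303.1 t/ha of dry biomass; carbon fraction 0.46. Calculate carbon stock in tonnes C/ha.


Formula: Carbon Stock = Biomass * Carbon Fraction
C = 303.1 t/ha * 0.46
C = 139.4 t C/ha

139.4


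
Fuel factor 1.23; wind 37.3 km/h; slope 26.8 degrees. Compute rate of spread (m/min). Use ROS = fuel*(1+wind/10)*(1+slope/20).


Formula: ROS = fuel * (1 + wind/10) * (1 + slope/20)
Wind factor = 1 + 37.3/10 = 4.73
Slope factor = 1 + 26.8/20 = 2.34
ROS = 1.23 * 4.73 * 2.34 = 13.61 m/min

13.61


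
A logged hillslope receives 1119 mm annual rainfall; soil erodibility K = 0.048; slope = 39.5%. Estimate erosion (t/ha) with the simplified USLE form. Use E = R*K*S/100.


Formula: E = R * K * S / 100  (simplified USLE)
R * K = 1119 * 0.048 = 53.712
E = 53.712 * 39.5 / 100 = 21.22 t/ha

21.22


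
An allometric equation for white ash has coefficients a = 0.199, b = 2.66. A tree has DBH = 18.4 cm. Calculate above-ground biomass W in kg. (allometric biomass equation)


Formula: W = a * DBH^b  (allometric power law)
DBH^b = 18.4^2.66 = 2314.2774
W = 0.199 * 2314.2774 = 460.5 kg

460.5


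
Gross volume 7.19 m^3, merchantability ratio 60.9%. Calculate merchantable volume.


Formula: MV = V_total * (merchantable_pct / 100)
Merchantable fraction = 60.9% / 100 = 0.609
MV = 7.19 m^3 * 0.609 = 4.379 m^3

4.379


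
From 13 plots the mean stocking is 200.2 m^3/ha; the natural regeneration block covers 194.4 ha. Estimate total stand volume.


Formula: Total Volume = Mean Volume per ha * Total Area
Total Volume = 200.2 m^3/ha * 194.4 ha
Total Volume = 38919 m^3

38919


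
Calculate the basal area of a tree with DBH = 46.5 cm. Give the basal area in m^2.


Formula: BA = pi * (DBH/2)^2 / 10000  (cm^2 to m^2)
Radius = DBH/2 = 46.5/2 = 23.25 cm
BA = pi * 23.25^2 / 10000
   = 1698.2272 cm^2 / 10000
   = 0.1698 m^2

0.1698


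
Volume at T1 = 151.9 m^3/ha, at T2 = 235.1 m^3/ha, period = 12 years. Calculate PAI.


Formula: PAI = (V_T2 - V_T1) / (T2 - T1)
Volume increment = 235.1 - 151.9 = 83.2 m^3/ha
PAI = 83.2 / 12 = 6.93 m^3/ha/year

6.93


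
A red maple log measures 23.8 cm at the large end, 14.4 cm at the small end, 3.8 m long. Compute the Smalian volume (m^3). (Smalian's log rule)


Smalian: V = (A1 + A2)/2 * L,  A = pi*(D/200)^2
A1 = pi*(23.8/200)^2 = 0.044488 m^2
A2 = pi*(14.4/200)^2 = 0.016286 m^2
V = (0.044488+0.016286)/2*3.8 = 0.1155 m^3

0.1155


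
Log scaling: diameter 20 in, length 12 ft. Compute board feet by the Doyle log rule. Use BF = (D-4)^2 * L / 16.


Doyle: BF = (D - 4)^2 * L / 16
Adjusted diameter = 20 - 4 = 16 in
(D-4)^2 = 16^2 = 256
BF = 256 * 12 / 16 = 192 BF

192


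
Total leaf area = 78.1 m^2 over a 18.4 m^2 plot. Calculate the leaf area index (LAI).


Formula: LAI = total leaf area / ground area  (dimensionless)
LAI = 78.1 m^2 / 18.4 m^2
LAI = 4.24

4.24


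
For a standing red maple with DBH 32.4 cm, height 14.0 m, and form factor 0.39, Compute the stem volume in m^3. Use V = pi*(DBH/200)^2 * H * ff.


Formula: V = pi * (DBH/200)^2 * H * ff
Radius = DBH/200 = 32.4/200 = 0.162 m
Radius^2 = 0.162^2 = 0.026244 m^2
V = pi * 0.026244 * 14.0 * 0.39
V = 0.45 m^3

0.45


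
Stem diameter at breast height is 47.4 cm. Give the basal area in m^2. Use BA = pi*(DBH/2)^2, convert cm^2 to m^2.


Formula: BA = pi * (DBH/2)^2 / 10000  (cm^2 to m^2)
Radius = DBH/2 = 47.4/2 = 23.7 cm
BA = pi * 23.7^2 / 10000
   = 1764.6012 cm^2 / 10000
   = 0.1765 m^2

0.1765


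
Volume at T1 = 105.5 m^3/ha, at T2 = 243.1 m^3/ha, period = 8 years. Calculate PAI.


Formula: PAI = (V_T2 - V_T1) / (T2 - T1)
Volume increment = 243.1 - 105.5 = 137.6 m^3/ha
PAI = 137.6 / 8 = 17.2 m^3/ha/year

17.2


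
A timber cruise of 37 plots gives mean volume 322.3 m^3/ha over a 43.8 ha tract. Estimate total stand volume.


Formula: Total Volume = Mean Volume per ha * Total Area
Total Volume = 322.3 m^3/ha * 43.8 ha
Total Volume = 14117 m^3

14117


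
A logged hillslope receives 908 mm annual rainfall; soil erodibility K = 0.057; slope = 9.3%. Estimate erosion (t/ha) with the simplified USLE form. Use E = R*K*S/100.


Formula: E = R * K * S / 100  (simplified USLE)
R * K = 908 * 0.057 = 51.756
E = 51.756 * 9.3 / 100 = 4.81 t/ha

4.81


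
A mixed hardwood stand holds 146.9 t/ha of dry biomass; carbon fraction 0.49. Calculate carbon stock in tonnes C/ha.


Formula: Carbon Stock = Biomass * Carbon Fraction
C = 146.9 t/ha * 0.49
C = 72.0 t C/ha

72.0


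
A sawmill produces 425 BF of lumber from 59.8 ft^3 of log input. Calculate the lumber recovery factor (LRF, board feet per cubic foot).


Formula: LRF = Lumber Output (BF) / Log Input (ft^3)
LRF = 425 BF / 59.8 ft^3
LRF = 7.11 BF/ft^3

7.11


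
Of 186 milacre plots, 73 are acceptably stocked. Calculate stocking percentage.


Formula: Stocking % = stocked plots / total plots * 100
Stocking = 73 / 186 * 100
Stocking = 0.3925 * 100 = 39.2%

39.2


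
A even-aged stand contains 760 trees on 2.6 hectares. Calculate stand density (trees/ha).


Formula: Stand Density = N_trees / Area_ha
Density = 760 trees / 2.6 ha
Density = 292 trees/ha

292


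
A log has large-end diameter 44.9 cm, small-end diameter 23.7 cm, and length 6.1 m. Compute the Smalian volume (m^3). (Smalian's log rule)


Smalian: V = (A1 + A2)/2 * L,  A = pi*(D/200)^2
A1 = pi*(44.9/200)^2 = 0.158337 m^2
A2 = pi*(23.7/200)^2 = 0.044115 m^2
V = (0.158337+0.044115)/2*6.1 = 0.6175 m^3

0.6175


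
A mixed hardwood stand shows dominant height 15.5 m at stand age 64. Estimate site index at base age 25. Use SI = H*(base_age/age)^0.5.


Formula: SI = H_dom * (base_age / age)^0.5
Age ratio = 25 / 64 = 0.39062
sqrt(age_ratio) = 0.625
SI = 15.5 * 0.625 = 9.7 m

9.7


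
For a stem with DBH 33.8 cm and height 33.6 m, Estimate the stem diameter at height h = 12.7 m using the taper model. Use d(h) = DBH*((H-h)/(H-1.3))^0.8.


Taper: d(h) = DBH * ((H - h) / (H - 1.3))^0.8
Numerator = H - h = 33.6 - 12.7 = 20.9 m
Denominator = H - 1.3 = 33.6 - 1.3 = 32.3 m
Ratio = 20.9 / 32.3 = 0.64706
d = 33.8 * 0.64706^0.8 = 23.9 cm

23.9


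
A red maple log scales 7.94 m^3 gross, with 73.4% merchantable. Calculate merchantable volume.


Formula: MV = V_total * (merchantable_pct / 100)
Merchantable fraction = 73.4% / 100 = 0.734
MV = 7.94 m^3 * 0.734 = 5.828 m^3

5.828


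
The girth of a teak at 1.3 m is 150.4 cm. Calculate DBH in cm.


Formula: DBH = C / pi
DBH = 150.4 / pi
pi = 3.14159...
DBH = 47.9 cm

47.9


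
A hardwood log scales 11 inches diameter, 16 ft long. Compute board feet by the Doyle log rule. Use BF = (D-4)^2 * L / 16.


Doyle: BF = (D - 4)^2 * L / 16
Adjusted diameter = 11 - 4 = 7 in
(D-4)^2 = 7^2 = 49
BF = 49 * 16 / 16 = 49 BF

49


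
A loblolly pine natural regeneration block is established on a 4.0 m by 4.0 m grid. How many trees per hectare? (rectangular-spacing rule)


Formula: TPH = 10000 m^2/ha / (spacing_x * spacing_y)
Area per tree = 4.0 m * 4.0 m = 16.0 m^2
TPH = 10000 / 16.0 = 625 trees/ha

625


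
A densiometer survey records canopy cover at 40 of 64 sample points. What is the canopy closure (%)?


Formula: Canopy closure = covered points / total points * 100
Closure = 40 / 64 * 100
Closure = 0.625 * 100 = 62.5%

62.5


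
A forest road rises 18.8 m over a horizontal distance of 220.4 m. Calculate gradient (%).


Formula: Gradient = rise / run * 100
Gradient = 18.8 / 220.4 * 100 = 8.5%

8.5


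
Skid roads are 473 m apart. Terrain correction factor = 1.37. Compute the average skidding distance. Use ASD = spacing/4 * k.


Formula: ASD = (spacing / 4) * correction
Uncorrected distance = spacing / 4 = 473 / 4 = 118.25 m
ASD = 118.25 * 1.37 = 162 m

162


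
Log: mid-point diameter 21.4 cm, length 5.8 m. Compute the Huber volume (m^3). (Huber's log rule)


Huber: V = Am * L,  Am = pi*(Dm/200)^2
Am = pi*(21.4/200)^2 = 0.035968 m^2
V = 0.035968*5.8 = 0.2086 m^3

0.2086


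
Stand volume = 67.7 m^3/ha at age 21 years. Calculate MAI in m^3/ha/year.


Formula: MAI = Total Volume / Stand Age
MAI = 67.7 m^3/ha / 21 years
MAI = 3.22 m^3/ha/year

3.22


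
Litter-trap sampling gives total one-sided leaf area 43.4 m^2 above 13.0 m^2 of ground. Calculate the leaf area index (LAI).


Formula: LAI = total leaf area / ground area  (dimensionless)
LAI = 43.4 m^2 / 13.0 m^2
LAI = 3.34

3.34


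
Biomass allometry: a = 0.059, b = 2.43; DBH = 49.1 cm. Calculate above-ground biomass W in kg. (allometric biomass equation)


Formula: W = a * DBH^b  (allometric power law)
DBH^b = 49.1^2.43 = 12862.5781
W = 0.059 * 12862.5781 = 758.9 kg

758.9


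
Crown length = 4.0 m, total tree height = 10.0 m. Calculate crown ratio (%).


Formula: Crown Ratio = (Crown Length / Total Height) * 100
CR = (4.0 m / 10.0 m) * 100
CR = 0.4 * 100 = 40.0%

40.0


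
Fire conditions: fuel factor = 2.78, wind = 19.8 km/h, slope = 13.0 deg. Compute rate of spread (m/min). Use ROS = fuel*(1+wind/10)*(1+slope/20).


Formula: ROS = fuel * (1 + wind/10) * (1 + slope/20)
Wind factor = 1 + 19.8/10 = 2.98
Slope factor = 1 + 13.0/20 = 1.65
ROS = 2.78 * 2.98 * 1.65 = 13.67 m/min

13.67


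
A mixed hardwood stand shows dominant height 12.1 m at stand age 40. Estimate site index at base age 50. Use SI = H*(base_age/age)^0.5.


Formula: SI = H_dom * (base_age / age)^0.5
Age ratio = 50 / 40 = 1.25
sqrt(age_ratio) = 1.11803
SI = 12.1 * 1.11803 = 13.5 m

13.5


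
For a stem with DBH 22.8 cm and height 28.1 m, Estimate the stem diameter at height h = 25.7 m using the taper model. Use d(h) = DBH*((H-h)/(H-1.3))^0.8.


Taper: d(h) = DBH * ((H - h) / (H - 1.3))^0.8
Numerator = H - h = 28.1 - 25.7 = 2.4 m
Denominator = H - 1.3 = 28.1 - 1.3 = 26.8 m
Ratio = 2.4 / 26.8 = 0.08955
d = 22.8 * 0.08955^0.8 = 3.3 cm

3.3


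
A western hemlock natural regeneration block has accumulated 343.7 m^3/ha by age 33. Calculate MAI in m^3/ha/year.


Formula: MAI = Total Volume / Stand Age
MAI = 343.7 m^3/ha / 33 years
MAI = 10.42 m^3/ha/year

10.42


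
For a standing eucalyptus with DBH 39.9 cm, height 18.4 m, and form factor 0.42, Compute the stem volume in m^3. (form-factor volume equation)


Formula: V = pi * (DBH/200)^2 * H * ff
Radius = DBH/200 = 39.9/200 = 0.1995 m
Radius^2 = 0.1995^2 = 0.03980025 m^2
V = pi * 0.03980025 * 18.4 * 0.42
V = 0.966 m^3

0.966


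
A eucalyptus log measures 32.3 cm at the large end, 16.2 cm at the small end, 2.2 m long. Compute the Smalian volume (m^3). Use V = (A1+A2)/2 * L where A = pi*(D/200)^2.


Smalian: V = (A1 + A2)/2 * L,  A = pi*(D/200)^2
A1 = pi*(32.3/200)^2 = 0.08194 m^2
A2 = pi*(16.2/200)^2 = 0.020612 m^2
V = (0.08194+0.020612)/2*2.2 = 0.1128 m^3

0.1128


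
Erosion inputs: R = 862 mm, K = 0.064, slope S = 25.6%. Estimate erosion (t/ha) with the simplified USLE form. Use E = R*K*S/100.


Formula: E = R * K * S / 100  (simplified USLE)
R * K = 862 * 0.064 = 55.168
E = 55.168 * 25.6 / 100 = 14.12 t/ha

14.12


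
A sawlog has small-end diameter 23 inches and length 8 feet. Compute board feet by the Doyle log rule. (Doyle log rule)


Doyle: BF = (D - 4)^2 * L / 16
Adjusted diameter = 23 - 4 = 19 in
(D-4)^2 = 19^2 = 361
BF = 361 * 8 / 16 = 181 BF

181


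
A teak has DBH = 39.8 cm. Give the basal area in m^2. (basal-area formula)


Formula: BA = pi * (DBH/2)^2 / 10000  (cm^2 to m^2)
Radius = DBH/2 = 39.8/2 = 19.9 cm
BA = pi * 19.9^2 / 10000
   = 1244.1021 cm^2 / 10000
   = 0.1244 m^2

0.1244


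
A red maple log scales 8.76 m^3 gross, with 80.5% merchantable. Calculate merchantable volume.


Formula: MV = V_total * (merchantable_pct / 100)
Merchantable fraction = 80.5% / 100 = 0.805
MV = 8.76 m^3 * 0.805 = 7.052 m^3

7.052


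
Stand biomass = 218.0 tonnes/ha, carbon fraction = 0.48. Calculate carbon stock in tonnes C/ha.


Formula: Carbon Stock = Biomass * Carbon Fraction
C = 218.0 t/ha * 0.48
C = 104.6 t C/ha

104.6


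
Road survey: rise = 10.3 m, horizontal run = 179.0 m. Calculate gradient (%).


Formula: Gradient = rise / run * 100
Gradient = 10.3 / 179.0 * 100 = 5.8%

5.8


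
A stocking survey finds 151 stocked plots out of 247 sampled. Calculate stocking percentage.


Formula: Stocking % = stocked plots / total plots * 100
Stocking = 151 / 247 * 100
Stocking = 0.6113 * 100 = 61.1%

61.1


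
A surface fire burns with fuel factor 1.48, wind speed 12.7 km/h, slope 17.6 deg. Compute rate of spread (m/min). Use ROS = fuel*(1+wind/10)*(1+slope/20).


Formula: ROS = fuel * (1 + wind/10) * (1 + slope/20)
Wind factor = 1 + 12.7/10 = 2.27
Slope factor = 1 + 17.6/20 = 1.88
ROS = 1.48 * 2.27 * 1.88 = 6.32 m/min

6.32


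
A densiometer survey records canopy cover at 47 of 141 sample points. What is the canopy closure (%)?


Formula: Canopy closure = covered points / total points * 100
Closure = 47 / 141 * 100
Closure = 0.3333 * 100 = 33.3%

33.3


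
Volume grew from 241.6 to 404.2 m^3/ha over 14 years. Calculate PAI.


Formula: PAI = (V_T2 - V_T1) / (T2 - T1)
Volume increment = 404.2 - 241.6 = 162.6 m^3/ha
PAI = 162.6 / 14 = 11.61 m^3/ha/year

11.61


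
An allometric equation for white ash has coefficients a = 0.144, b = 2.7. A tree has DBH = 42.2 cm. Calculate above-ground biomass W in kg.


Formula: W = a * DBH^b  (allometric power law)
DBH^b = 42.2^2.7 = 24453.6458
W = 0.144 * 24453.6458 = 3521.3 kg

3521.3


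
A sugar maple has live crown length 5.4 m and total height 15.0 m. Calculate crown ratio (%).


Formula: Crown Ratio = (Crown Length / Total Height) * 100
CR = (5.4 m / 15.0 m) * 100
CR = 0.36 * 100 = 36.0%

36.0


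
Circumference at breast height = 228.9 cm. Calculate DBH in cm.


Formula: DBH = C / pi
DBH = 228.9 / pi
pi = 3.14159...
DBH = 72.9 cm

72.9


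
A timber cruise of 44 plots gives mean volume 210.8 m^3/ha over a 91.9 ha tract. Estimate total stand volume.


Formula: Total Volume = Mean Volume per ha * Total Area
Total Volume = 210.8 m^3/ha * 91.9 ha
Total Volume = 19373 m^3

19373


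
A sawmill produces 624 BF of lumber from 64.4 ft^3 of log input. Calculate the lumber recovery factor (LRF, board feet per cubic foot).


Formula: LRF = Lumber Output (BF) / Log Input (ft^3)
LRF = 624 BF / 64.4 ft^3
LRF = 9.69 BF/ft^3

9.69


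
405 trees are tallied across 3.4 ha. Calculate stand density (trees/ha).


Formula: Stand Density = N_trees / Area_ha
Density = 405 trees / 3.4 ha
Density = 119 trees/ha

119


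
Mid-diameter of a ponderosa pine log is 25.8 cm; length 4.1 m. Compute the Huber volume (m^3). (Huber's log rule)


Huber: V = Am * L,  Am = pi*(Dm/200)^2
Am = pi*(25.8/200)^2 = 0.052279 m^2
V = 0.052279*4.1 = 0.2143 m^3

0.2143


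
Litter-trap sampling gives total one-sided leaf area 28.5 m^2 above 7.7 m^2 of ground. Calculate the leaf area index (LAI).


Formula: LAI = total leaf area / ground area  (dimensionless)
LAI = 28.5 m^2 / 7.7 m^2
LAI = 3.7

3.7


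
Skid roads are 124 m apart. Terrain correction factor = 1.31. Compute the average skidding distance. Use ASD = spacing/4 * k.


Formula: ASD = (spacing / 4) * correction
Uncorrected distance = spacing / 4 = 124 / 4 = 31 m
ASD = 31 * 1.31 = 41 m

41


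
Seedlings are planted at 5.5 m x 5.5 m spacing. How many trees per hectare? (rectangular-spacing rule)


Formula: TPH = 10000 m^2/ha / (spacing_x * spacing_y)
Area per tree = 5.5 m * 5.5 m = 30.25 m^2
TPH = 10000 / 30.25 = 331 trees/ha

331


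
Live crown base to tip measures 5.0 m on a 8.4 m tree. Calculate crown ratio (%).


Formula: Crown Ratio = (Crown Length / Total Height) * 100
CR = (5.0 m / 8.4 m) * 100
CR = 0.5952 * 100 = 59.5%

59.5


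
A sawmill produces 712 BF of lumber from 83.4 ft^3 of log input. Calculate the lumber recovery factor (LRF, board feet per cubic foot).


Formula: LRF = Lumber Output (BF) / Log Input (ft^3)
LRF = 712 BF / 83.4 ft^3
LRF = 8.54 BF/ft^3

8.54


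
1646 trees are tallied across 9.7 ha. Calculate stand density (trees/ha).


Formula: Stand Density = N_trees / Area_ha
Density = 1646 trees / 9.7 ha
Density = 170 trees/ha

170


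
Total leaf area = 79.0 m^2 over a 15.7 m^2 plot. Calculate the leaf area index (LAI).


Formula: LAI = total leaf area / ground area  (dimensionless)
LAI = 79.0 m^2 / 15.7 m^2
LAI = 5.03

5.03


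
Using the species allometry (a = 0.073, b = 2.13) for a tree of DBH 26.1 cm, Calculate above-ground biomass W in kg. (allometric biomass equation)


Formula: W = a * DBH^b  (allometric power law)
DBH^b = 26.1^2.13 = 1040.9845
W = 0.073 * 1040.9845 = 76.0 kg

76.0


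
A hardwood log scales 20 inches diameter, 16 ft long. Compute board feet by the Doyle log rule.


Doyle: BF = (D - 4)^2 * L / 16
Adjusted diameter = 20 - 4 = 16 in
(D-4)^2 = 16^2 = 256
BF = 256 * 16 / 16 = 256 BF

256


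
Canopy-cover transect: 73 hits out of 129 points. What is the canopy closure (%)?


Formula: Canopy closure = covered points / total points * 100
Closure = 73 / 129 * 100
Closure = 0.5659 * 100 = 56.6%

56.6


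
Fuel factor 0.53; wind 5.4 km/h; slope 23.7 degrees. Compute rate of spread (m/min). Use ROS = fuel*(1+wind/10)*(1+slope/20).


Formula: ROS = fuel * (1 + wind/10) * (1 + slope/20)
Wind factor = 1 + 5.4/10 = 1.54
Slope factor = 1 + 23.7/20 = 2.185
ROS = 0.53 * 1.54 * 2.185 = 1.78 m/min

1.78


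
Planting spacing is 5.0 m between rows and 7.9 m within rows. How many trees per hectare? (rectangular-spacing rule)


Formula: TPH = 10000 m^2/ha / (spacing_x * spacing_y)
Area per tree = 5.0 m * 7.9 m = 39.5 m^2
TPH = 10000 / 39.5 = 253 trees/ha

253


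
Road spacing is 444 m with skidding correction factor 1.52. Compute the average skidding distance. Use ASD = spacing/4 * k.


Formula: ASD = (spacing / 4) * correction
Uncorrected distance = spacing / 4 = 444 / 4 = 111 m
ASD = 111 * 1.52 = 169 m

169


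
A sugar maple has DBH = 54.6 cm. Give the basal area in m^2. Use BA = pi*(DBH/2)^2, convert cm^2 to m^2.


Formula: BA = pi * (DBH/2)^2 / 10000  (cm^2 to m^2)
Radius = DBH/2 = 54.6/2 = 27.3 cm
BA = pi * 27.3^2 / 10000
   = 2341.3976 cm^2 / 10000
   = 0.2341 m^2

0.2341


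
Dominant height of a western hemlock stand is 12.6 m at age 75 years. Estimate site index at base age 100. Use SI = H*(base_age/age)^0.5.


Formula: SI = H_dom * (base_age / age)^0.5
Age ratio = 100 / 75 = 1.33333
sqrt(age_ratio) = 1.1547
SI = 12.6 * 1.1547 = 14.5 m

14.5


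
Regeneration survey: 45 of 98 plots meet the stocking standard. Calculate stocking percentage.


Formula: Stocking % = stocked plots / total plots * 100
Stocking = 45 / 98 * 100
Stocking = 0.4592 * 100 = 45.9%

45.9


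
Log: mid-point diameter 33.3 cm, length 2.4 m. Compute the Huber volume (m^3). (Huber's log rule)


Huber: V = Am * L,  Am = pi*(Dm/200)^2
Am = pi*(33.3/200)^2 = 0.087092 m^2
V = 0.087092*2.4 = 0.209 m^3

0.209


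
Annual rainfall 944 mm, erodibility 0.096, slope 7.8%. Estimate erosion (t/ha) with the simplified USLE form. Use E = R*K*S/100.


Formula: E = R * K * S / 100  (simplified USLE)
R * K = 944 * 0.096 = 90.624
E = 90.624 * 7.8 / 100 = 7.07 t/ha

7.07


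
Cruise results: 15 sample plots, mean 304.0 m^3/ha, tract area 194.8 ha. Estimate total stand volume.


Formula: Total Volume = Mean Volume per ha * Total Area
Total Volume = 304.0 m^3/ha * 194.8 ha
Total Volume = 59219 m^3

59219


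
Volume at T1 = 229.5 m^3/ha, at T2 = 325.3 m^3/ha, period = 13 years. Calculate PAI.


Formula: PAI = (V_T2 - V_T1) / (T2 - T1)
Volume increment = 325.3 - 229.5 = 95.8 m^3/ha
PAI = 95.8 / 13 = 7.37 m^3/ha/year

7.37


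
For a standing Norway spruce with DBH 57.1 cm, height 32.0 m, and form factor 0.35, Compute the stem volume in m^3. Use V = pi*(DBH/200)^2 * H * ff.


Formula: V = pi * (DBH/200)^2 * H * ff
Radius = DBH/200 = 57.1/200 = 0.2855 m
Radius^2 = 0.2855^2 = 0.08151025 m^2
V = pi * 0.08151025 * 32.0 * 0.35
V = 2.868 m^3

2.868


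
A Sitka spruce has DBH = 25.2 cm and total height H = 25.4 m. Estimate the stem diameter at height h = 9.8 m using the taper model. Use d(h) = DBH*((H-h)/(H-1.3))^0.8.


Taper: d(h) = DBH * ((H - h) / (H - 1.3))^0.8
Numerator = H - h = 25.4 - 9.8 = 15.6 m
Denominator = H - 1.3 = 25.4 - 1.3 = 24.1 m
Ratio = 15.6 / 24.1 = 0.6473
d = 25.2 * 0.6473^0.8 = 17.8 cm

17.8


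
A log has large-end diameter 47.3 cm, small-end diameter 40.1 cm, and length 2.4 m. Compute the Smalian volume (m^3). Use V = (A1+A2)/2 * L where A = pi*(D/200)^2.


Smalian: V = (A1 + A2)/2 * L,  A = pi*(D/200)^2
A1 = pi*(47.3/200)^2 = 0.175716 m^2
A2 = pi*(40.1/200)^2 = 0.126293 m^2
V = (0.175716+0.126293)/2*2.4 = 0.3624 m^3

0.3624


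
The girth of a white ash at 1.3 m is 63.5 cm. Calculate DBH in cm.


Formula: DBH = C / pi
DBH = 63.5 / pi
pi = 3.14159...
DBH = 20.2 cm

20.2


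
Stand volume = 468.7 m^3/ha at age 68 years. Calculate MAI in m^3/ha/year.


Formula: MAI = Total Volume / Stand Age
MAI = 468.7 m^3/ha / 68 years
MAI = 6.89 m^3/ha/year

6.89


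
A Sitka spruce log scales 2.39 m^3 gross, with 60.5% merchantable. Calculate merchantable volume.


Formula: MV = V_total * (merchantable_pct / 100)
Merchantable fraction = 60.5% / 100 = 0.605
MV = 2.39 m^3 * 0.605 = 1.446 m^3

1.446


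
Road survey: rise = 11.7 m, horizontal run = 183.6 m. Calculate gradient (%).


Formula: Gradient = rise / run * 100
Gradient = 11.7 / 183.6 * 100 = 6.4%

6.4


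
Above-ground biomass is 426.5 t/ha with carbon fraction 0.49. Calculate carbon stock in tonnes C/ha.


Formula: Carbon Stock = Biomass * Carbon Fraction
C = 426.5 t/ha * 0.49
C = 209.0 t C/ha

209.0


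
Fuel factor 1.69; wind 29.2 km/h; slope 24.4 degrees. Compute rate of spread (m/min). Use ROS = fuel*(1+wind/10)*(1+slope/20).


Formula: ROS = fuel * (1 + wind/10) * (1 + slope/20)
Wind factor = 1 + 29.2/10 = 3.92
Slope factor = 1 + 24.4/20 = 2.22
ROS = 1.69 * 3.92 * 2.22 = 14.71 m/min

14.71


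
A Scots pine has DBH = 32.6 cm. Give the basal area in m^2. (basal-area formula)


Formula: BA = pi * (DBH/2)^2 / 10000  (cm^2 to m^2)
Radius = DBH/2 = 32.6/2 = 16.3 cm
BA = pi * 16.3^2 / 10000
   = 834.6898 cm^2 / 10000
   = 0.0835 m^2

0.0835


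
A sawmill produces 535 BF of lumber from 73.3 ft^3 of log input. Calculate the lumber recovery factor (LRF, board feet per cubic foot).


Formula: LRF = Lumber Output (BF) / Log Input (ft^3)
LRF = 535 BF / 73.3 ft^3
LRF = 7.3 BF/ft^3

7.3


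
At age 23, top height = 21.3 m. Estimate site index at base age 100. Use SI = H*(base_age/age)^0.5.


Formula: SI = H_dom * (base_age / age)^0.5
Age ratio = 100 / 23 = 4.34783
sqrt(age_ratio) = 2.08514
SI = 21.3 * 2.08514 = 44.4 m

44.4


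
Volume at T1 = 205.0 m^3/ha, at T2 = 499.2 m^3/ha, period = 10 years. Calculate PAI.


Formula: PAI = (V_T2 - V_T1) / (T2 - T1)
Volume increment = 499.2 - 205.0 = 294.2 m^3/ha
PAI = 294.2 / 10 = 29.42 m^3/ha/year

29.42


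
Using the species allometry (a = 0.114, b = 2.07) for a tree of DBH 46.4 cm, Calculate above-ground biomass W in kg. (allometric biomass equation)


Formula: W = a * DBH^b  (allometric power law)
DBH^b = 46.4^2.07 = 2816.3863
W = 0.114 * 2816.3863 = 321.1 kg

321.1


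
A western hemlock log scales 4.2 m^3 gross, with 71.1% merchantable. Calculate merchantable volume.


Formula: MV = V_total * (merchantable_pct / 100)
Merchantable fraction = 71.1% / 100 = 0.711
MV = 4.2 m^3 * 0.711 = 2.986 m^3

2.986


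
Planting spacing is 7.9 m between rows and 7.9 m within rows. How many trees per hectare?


Formula: TPH = 10000 m^2/ha / (spacing_x * spacing_y)
Area per tree = 7.9 m * 7.9 m = 62.41 m^2
TPH = 10000 / 62.41 = 160 trees/ha

160


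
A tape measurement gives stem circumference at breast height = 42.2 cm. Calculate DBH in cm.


Formula: DBH = C / pi
DBH = 42.2 / pi
pi = 3.14159...
DBH = 13.4 cm

13.4


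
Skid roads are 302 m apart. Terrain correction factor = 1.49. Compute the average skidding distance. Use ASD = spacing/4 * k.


Formula: ASD = (spacing / 4) * correction
Uncorrected distance = spacing / 4 = 302 / 4 = 75.5 m
ASD = 75.5 * 1.49 = 112 m

112


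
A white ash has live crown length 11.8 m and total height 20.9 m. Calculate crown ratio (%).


Formula: Crown Ratio = (Crown Length / Total Height) * 100
CR = (11.8 m / 20.9 m) * 100
CR = 0.5646 * 100 = 56.5%

56.5
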